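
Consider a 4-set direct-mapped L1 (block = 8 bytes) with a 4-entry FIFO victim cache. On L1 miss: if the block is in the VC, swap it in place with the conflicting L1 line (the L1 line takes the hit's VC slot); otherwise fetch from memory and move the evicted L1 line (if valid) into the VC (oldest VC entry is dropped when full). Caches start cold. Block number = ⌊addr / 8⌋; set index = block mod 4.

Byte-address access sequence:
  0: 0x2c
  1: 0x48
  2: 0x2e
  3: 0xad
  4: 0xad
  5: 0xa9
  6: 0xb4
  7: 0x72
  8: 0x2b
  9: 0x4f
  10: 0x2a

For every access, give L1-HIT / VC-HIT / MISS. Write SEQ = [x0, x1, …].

SEQ = [MISS, MISS, VC-HIT, MISS, L1-HIT, L1-HIT, MISS, MISS, VC-HIT, VC-HIT, VC-HIT]

  [0] addr=0x2c blk=5 s=1: MISS | VC []
  [1] addr=0x48 blk=9 s=1: MISS | VC [5]
  [2] addr=0x2e blk=5 s=1: VC-HIT | VC [9]
  [3] addr=0xad blk=21 s=1: MISS | VC [9, 5]
  [4] addr=0xad blk=21 s=1: L1-HIT | VC [9, 5]
  [5] addr=0xa9 blk=21 s=1: L1-HIT | VC [9, 5]
  [6] addr=0xb4 blk=22 s=2: MISS | VC [9, 5]
  [7] addr=0x72 blk=14 s=2: MISS | VC [9, 5, 22]
  [8] addr=0x2b blk=5 s=1: VC-HIT | VC [9, 21, 22]
  [9] addr=0x4f blk=9 s=1: VC-HIT | VC [5, 21, 22]
  [10] addr=0x2a blk=5 s=1: VC-HIT | VC [9, 21, 22]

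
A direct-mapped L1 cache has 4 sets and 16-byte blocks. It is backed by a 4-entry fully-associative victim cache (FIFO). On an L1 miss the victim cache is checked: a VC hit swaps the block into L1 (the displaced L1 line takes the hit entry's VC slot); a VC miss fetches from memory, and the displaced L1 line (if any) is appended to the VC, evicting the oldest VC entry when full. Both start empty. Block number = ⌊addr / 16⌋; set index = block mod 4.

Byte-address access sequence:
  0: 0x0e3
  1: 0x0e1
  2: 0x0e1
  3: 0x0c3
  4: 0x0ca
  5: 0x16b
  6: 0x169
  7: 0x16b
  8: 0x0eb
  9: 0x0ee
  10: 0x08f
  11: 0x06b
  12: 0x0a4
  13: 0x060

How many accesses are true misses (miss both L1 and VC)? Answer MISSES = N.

MISSES = 6

0: 0xe3 (blk 14, set 2) → MISS  vc=[]
1: 0xe1 (blk 14, set 2) → L1-HIT  vc=[]
2: 0xe1 (blk 14, set 2) → L1-HIT  vc=[]
3: 0xc3 (blk 12, set 0) → MISS  vc=[]
4: 0xca (blk 12, set 0) → L1-HIT  vc=[]
5: 0x16b (blk 22, set 2) → MISS  vc=[14]
6: 0x169 (blk 22, set 2) → L1-HIT  vc=[14]
7: 0x16b (blk 22, set 2) → L1-HIT  vc=[14]
8: 0xeb (blk 14, set 2) → VC-HIT  vc=[22]
9: 0xee (blk 14, set 2) → L1-HIT  vc=[22]
10: 0x8f (blk 8, set 0) → MISS  vc=[22, 12]
11: 0x6b (blk 6, set 2) → MISS  vc=[22, 12, 14]
12: 0xa4 (blk 10, set 2) → MISS  vc=[22, 12, 14, 6]
13: 0x60 (blk 6, set 2) → VC-HIT  vc=[22, 12, 14, 10]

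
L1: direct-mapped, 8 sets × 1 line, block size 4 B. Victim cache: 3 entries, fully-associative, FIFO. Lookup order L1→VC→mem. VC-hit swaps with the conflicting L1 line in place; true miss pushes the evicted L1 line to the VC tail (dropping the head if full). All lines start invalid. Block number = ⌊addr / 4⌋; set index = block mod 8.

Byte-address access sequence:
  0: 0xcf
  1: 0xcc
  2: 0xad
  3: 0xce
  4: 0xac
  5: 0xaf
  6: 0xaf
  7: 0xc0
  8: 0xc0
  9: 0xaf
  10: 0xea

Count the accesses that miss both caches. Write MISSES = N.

  [0] addr=0xcf blk=51 s=3: MISS | VC []
  [1] addr=0xcc blk=51 s=3: L1-HIT | VC []
  [2] addr=0xad blk=43 s=3: MISS | VC [51]
  [3] addr=0xce blk=51 s=3: VC-HIT | VC [43]
  [4] addr=0xac blk=43 s=3: VC-HIT | VC [51]
  [5] addr=0xaf blk=43 s=3: L1-HIT | VC [51]
  [6] addr=0xaf blk=43 s=3: L1-HIT | VC [51]
  [7] addr=0xc0 blk=48 s=0: MISS | VC [51]
  [8] addr=0xc0 blk=48 s=0: L1-HIT | VC [51]
  [9] addr=0xaf blk=43 s=3: L1-HIT | VC [51]
  [10] addr=0xea blk=58 s=2: MISS | VC [51]

MISSES = 4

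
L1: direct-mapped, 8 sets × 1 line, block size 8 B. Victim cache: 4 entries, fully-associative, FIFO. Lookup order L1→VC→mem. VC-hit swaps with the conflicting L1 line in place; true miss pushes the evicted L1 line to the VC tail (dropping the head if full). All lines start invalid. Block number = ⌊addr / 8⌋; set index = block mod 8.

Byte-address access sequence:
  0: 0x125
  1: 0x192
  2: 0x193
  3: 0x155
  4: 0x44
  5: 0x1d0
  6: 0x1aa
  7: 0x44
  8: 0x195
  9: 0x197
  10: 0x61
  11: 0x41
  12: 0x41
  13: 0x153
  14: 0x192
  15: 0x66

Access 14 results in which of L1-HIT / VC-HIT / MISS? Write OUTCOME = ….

OUTCOME = VC-HIT

#0 0x125→b36/s4 MISS; vc=[]
#1 0x192→b50/s2 MISS; vc=[]
#2 0x193→b50/s2 L1-HIT; vc=[]
#3 0x155→b42/s2 MISS; vc=[50]
#4 0x44→b8/s0 MISS; vc=[50]
#5 0x1d0→b58/s2 MISS; vc=[50,42]
#6 0x1aa→b53/s5 MISS; vc=[50,42]
#7 0x44→b8/s0 L1-HIT; vc=[50,42]
#8 0x195→b50/s2 VC-HIT; vc=[58,42]
#9 0x197→b50/s2 L1-HIT; vc=[58,42]
#10 0x61→b12/s4 MISS; vc=[58,42,36]
#11 0x41→b8/s0 L1-HIT; vc=[58,42,36]
#12 0x41→b8/s0 L1-HIT; vc=[58,42,36]
#13 0x153→b42/s2 VC-HIT; vc=[58,50,36]
#14 0x192→b50/s2 VC-HIT; vc=[58,42,36]
#15 0x66→b12/s4 L1-HIT; vc=[58,42,36]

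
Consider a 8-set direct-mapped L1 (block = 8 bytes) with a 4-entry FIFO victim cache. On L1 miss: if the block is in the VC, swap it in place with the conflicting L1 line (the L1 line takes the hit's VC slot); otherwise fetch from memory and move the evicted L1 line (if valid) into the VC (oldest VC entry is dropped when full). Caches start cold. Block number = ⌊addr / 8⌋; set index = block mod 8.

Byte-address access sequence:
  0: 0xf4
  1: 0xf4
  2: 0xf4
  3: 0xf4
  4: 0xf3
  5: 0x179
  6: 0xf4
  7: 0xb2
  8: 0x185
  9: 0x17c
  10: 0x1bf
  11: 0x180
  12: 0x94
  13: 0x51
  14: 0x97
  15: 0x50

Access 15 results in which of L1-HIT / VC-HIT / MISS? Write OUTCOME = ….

#0 0xf4→b30/s6 MISS; vc=[]
#1 0xf4→b30/s6 L1-HIT; vc=[]
#2 0xf4→b30/s6 L1-HIT; vc=[]
#3 0xf4→b30/s6 L1-HIT; vc=[]
#4 0xf3→b30/s6 L1-HIT; vc=[]
#5 0x179→b47/s7 MISS; vc=[]
#6 0xf4→b30/s6 L1-HIT; vc=[]
#7 0xb2→b22/s6 MISS; vc=[30]
#8 0x185→b48/s0 MISS; vc=[30]
#9 0x17c→b47/s7 L1-HIT; vc=[30]
#10 0x1bf→b55/s7 MISS; vc=[30,47]
#11 0x180→b48/s0 L1-HIT; vc=[30,47]
#12 0x94→b18/s2 MISS; vc=[30,47]
#13 0x51→b10/s2 MISS; vc=[30,47,18]
#14 0x97→b18/s2 VC-HIT; vc=[30,47,10]
#15 0x50→b10/s2 VC-HIT; vc=[30,47,18]

OUTCOME = VC-HIT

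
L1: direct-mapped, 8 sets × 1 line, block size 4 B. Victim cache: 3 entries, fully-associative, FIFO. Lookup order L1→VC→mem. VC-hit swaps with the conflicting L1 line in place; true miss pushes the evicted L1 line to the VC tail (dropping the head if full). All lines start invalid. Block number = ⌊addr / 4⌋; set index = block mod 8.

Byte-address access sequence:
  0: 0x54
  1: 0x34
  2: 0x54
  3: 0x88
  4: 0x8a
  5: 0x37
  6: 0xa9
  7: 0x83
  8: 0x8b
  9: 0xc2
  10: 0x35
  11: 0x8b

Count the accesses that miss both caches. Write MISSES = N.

MISSES = 6

0: 0x54 (blk 21, set 5) → MISS  vc=[]
1: 0x34 (blk 13, set 5) → MISS  vc=[21]
2: 0x54 (blk 21, set 5) → VC-HIT  vc=[13]
3: 0x88 (blk 34, set 2) → MISS  vc=[13]
4: 0x8a (blk 34, set 2) → L1-HIT  vc=[13]
5: 0x37 (blk 13, set 5) → VC-HIT  vc=[21]
6: 0xa9 (blk 42, set 2) → MISS  vc=[21, 34]
7: 0x83 (blk 32, set 0) → MISS  vc=[21, 34]
8: 0x8b (blk 34, set 2) → VC-HIT  vc=[21, 42]
9: 0xc2 (blk 48, set 0) → MISS  vc=[21, 42, 32]
10: 0x35 (blk 13, set 5) → L1-HIT  vc=[21, 42, 32]
11: 0x8b (blk 34, set 2) → L1-HIT  vc=[21, 42, 32]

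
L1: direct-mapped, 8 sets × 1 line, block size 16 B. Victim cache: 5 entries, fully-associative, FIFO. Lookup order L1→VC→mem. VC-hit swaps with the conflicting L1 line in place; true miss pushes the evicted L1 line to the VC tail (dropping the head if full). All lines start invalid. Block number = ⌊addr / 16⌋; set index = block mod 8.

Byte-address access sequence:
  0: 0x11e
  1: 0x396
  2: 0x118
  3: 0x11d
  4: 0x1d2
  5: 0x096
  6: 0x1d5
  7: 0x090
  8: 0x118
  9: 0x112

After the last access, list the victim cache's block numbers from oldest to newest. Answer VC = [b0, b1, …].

VC = [57, 9]

0: 0x11e (blk 17, set 1) → MISS  vc=[]
1: 0x396 (blk 57, set 1) → MISS  vc=[17]
2: 0x118 (blk 17, set 1) → VC-HIT  vc=[57]
3: 0x11d (blk 17, set 1) → L1-HIT  vc=[57]
4: 0x1d2 (blk 29, set 5) → MISS  vc=[57]
5: 0x96 (blk 9, set 1) → MISS  vc=[57, 17]
6: 0x1d5 (blk 29, set 5) → L1-HIT  vc=[57, 17]
7: 0x90 (blk 9, set 1) → L1-HIT  vc=[57, 17]
8: 0x118 (blk 17, set 1) → VC-HIT  vc=[57, 9]
9: 0x112 (blk 17, set 1) → L1-HIT  vc=[57, 9]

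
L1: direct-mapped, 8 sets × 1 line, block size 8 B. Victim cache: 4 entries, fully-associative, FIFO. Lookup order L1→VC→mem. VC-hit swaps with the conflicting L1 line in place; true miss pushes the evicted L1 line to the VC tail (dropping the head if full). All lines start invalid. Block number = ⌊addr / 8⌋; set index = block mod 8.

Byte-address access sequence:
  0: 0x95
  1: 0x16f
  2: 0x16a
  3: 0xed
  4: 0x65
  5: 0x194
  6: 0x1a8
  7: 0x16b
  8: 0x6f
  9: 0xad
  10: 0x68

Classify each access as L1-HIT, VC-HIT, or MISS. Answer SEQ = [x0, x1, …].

#0 0x95→b18/s2 MISS; vc=[]
#1 0x16f→b45/s5 MISS; vc=[]
#2 0x16a→b45/s5 L1-HIT; vc=[]
#3 0xed→b29/s5 MISS; vc=[45]
#4 0x65→b12/s4 MISS; vc=[45]
#5 0x194→b50/s2 MISS; vc=[45,18]
#6 0x1a8→b53/s5 MISS; vc=[45,18,29]
#7 0x16b→b45/s5 VC-HIT; vc=[53,18,29]
#8 0x6f→b13/s5 MISS; vc=[53,18,29,45]
#9 0xad→b21/s5 MISS; vc=[18,29,45,13]
#10 0x68→b13/s5 VC-HIT; vc=[18,29,45,21]

SEQ = [MISS, MISS, L1-HIT, MISS, MISS, MISS, MISS, VC-HIT, MISS, MISS, VC-HIT]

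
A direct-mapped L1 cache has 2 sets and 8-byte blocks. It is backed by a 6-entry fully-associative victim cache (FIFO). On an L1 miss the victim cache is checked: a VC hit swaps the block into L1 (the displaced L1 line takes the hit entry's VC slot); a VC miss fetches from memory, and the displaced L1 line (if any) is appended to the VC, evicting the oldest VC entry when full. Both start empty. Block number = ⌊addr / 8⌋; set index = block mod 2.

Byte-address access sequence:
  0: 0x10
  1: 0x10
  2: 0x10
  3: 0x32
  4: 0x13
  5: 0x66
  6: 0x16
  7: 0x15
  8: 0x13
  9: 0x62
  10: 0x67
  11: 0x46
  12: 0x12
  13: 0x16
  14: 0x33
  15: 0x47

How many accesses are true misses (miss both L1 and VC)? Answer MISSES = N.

MISSES = 4

#0 0x10→b2/s0 MISS; vc=[]
#1 0x10→b2/s0 L1-HIT; vc=[]
#2 0x10→b2/s0 L1-HIT; vc=[]
#3 0x32→b6/s0 MISS; vc=[2]
#4 0x13→b2/s0 VC-HIT; vc=[6]
#5 0x66→b12/s0 MISS; vc=[6,2]
#6 0x16→b2/s0 VC-HIT; vc=[6,12]
#7 0x15→b2/s0 L1-HIT; vc=[6,12]
#8 0x13→b2/s0 L1-HIT; vc=[6,12]
#9 0x62→b12/s0 VC-HIT; vc=[6,2]
#10 0x67→b12/s0 L1-HIT; vc=[6,2]
#11 0x46→b8/s0 MISS; vc=[6,2,12]
#12 0x12→b2/s0 VC-HIT; vc=[6,8,12]
#13 0x16→b2/s0 L1-HIT; vc=[6,8,12]
#14 0x33→b6/s0 VC-HIT; vc=[2,8,12]
#15 0x47→b8/s0 VC-HIT; vc=[2,6,12]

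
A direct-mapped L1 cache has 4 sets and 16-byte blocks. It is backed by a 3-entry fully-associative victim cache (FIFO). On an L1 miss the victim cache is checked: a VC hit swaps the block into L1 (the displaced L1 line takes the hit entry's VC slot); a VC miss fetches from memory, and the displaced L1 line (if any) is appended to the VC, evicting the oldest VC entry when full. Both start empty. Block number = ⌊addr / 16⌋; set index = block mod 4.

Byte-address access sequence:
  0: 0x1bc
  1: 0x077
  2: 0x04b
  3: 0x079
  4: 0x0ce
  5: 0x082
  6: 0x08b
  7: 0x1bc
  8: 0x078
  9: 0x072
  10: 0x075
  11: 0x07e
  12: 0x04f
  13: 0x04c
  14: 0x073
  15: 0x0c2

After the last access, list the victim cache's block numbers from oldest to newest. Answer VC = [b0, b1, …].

  [0] addr=0x1bc blk=27 s=3: MISS | VC []
  [1] addr=0x77 blk=7 s=3: MISS | VC [27]
  [2] addr=0x4b blk=4 s=0: MISS | VC [27]
  [3] addr=0x79 blk=7 s=3: L1-HIT | VC [27]
  [4] addr=0xce blk=12 s=0: MISS | VC [27, 4]
  [5] addr=0x82 blk=8 s=0: MISS | VC [27, 4, 12]
  [6] addr=0x8b blk=8 s=0: L1-HIT | VC [27, 4, 12]
  [7] addr=0x1bc blk=27 s=3: VC-HIT | VC [7, 4, 12]
  [8] addr=0x78 blk=7 s=3: VC-HIT | VC [27, 4, 12]
  [9] addr=0x72 blk=7 s=3: L1-HIT | VC [27, 4, 12]
  [10] addr=0x75 blk=7 s=3: L1-HIT | VC [27, 4, 12]
  [11] addr=0x7e blk=7 s=3: L1-HIT | VC [27, 4, 12]
  [12] addr=0x4f blk=4 s=0: VC-HIT | VC [27, 8, 12]
  [13] addr=0x4c blk=4 s=0: L1-HIT | VC [27, 8, 12]
  [14] addr=0x73 blk=7 s=3: L1-HIT | VC [27, 8, 12]
  [15] addr=0xc2 blk=12 s=0: VC-HIT | VC [27, 8, 4]

VC = [27, 8, 4]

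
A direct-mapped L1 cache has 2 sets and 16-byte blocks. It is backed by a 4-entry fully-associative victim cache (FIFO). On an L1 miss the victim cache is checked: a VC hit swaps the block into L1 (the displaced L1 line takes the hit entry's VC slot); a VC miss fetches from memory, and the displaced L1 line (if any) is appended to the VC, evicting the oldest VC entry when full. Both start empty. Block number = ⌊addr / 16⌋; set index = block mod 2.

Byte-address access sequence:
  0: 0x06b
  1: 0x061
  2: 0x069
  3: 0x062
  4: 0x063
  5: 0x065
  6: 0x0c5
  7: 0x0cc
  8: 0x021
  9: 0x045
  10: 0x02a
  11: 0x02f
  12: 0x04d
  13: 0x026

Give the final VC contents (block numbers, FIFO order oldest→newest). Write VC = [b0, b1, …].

#0 0x6b→b6/s0 MISS; vc=[]
#1 0x61→b6/s0 L1-HIT; vc=[]
#2 0x69→b6/s0 L1-HIT; vc=[]
#3 0x62→b6/s0 L1-HIT; vc=[]
#4 0x63→b6/s0 L1-HIT; vc=[]
#5 0x65→b6/s0 L1-HIT; vc=[]
#6 0xc5→b12/s0 MISS; vc=[6]
#7 0xcc→b12/s0 L1-HIT; vc=[6]
#8 0x21→b2/s0 MISS; vc=[6,12]
#9 0x45→b4/s0 MISS; vc=[6,12,2]
#10 0x2a→b2/s0 VC-HIT; vc=[6,12,4]
#11 0x2f→b2/s0 L1-HIT; vc=[6,12,4]
#12 0x4d→b4/s0 VC-HIT; vc=[6,12,2]
#13 0x26→b2/s0 VC-HIT; vc=[6,12,4]

VC = [6, 12, 4]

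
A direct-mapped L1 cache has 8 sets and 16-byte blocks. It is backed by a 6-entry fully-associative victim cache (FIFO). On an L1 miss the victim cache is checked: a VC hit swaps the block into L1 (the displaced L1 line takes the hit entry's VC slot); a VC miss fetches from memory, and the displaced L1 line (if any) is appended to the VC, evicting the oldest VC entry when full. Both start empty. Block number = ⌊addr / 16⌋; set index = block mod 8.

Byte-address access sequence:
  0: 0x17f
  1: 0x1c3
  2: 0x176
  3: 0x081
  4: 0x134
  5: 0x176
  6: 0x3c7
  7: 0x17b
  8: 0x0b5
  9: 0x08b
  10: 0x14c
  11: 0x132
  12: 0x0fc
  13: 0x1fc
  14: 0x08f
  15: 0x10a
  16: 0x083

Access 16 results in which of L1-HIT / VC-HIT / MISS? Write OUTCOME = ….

  [0] addr=0x17f blk=23 s=7: MISS | VC []
  [1] addr=0x1c3 blk=28 s=4: MISS | VC []
  [2] addr=0x176 blk=23 s=7: L1-HIT | VC []
  [3] addr=0x81 blk=8 s=0: MISS | VC []
  [4] addr=0x134 blk=19 s=3: MISS | VC []
  [5] addr=0x176 blk=23 s=7: L1-HIT | VC []
  [6] addr=0x3c7 blk=60 s=4: MISS | VC [28]
  [7] addr=0x17b blk=23 s=7: L1-HIT | VC [28]
  [8] addr=0xb5 blk=11 s=3: MISS | VC [28, 19]
  [9] addr=0x8b blk=8 s=0: L1-HIT | VC [28, 19]
  [10] addr=0x14c blk=20 s=4: MISS | VC [28, 19, 60]
  [11] addr=0x132 blk=19 s=3: VC-HIT | VC [28, 11, 60]
  [12] addr=0xfc blk=15 s=7: MISS | VC [28, 11, 60, 23]
  [13] addr=0x1fc blk=31 s=7: MISS | VC [28, 11, 60, 23, 15]
  [14] addr=0x8f blk=8 s=0: L1-HIT | VC [28, 11, 60, 23, 15]
  [15] addr=0x10a blk=16 s=0: MISS | VC [28, 11, 60, 23, 15, 8]
  [16] addr=0x83 blk=8 s=0: VC-HIT | VC [28, 11, 60, 23, 15, 16]

OUTCOME = VC-HIT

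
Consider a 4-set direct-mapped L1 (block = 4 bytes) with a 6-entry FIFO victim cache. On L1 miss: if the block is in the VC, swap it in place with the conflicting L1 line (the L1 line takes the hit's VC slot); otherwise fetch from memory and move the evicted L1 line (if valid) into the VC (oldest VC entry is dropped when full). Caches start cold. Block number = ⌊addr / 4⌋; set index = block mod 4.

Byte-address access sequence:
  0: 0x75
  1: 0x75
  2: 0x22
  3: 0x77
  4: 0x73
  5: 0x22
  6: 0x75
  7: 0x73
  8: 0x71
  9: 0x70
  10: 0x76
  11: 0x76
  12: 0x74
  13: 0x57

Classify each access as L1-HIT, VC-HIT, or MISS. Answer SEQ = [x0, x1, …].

SEQ = [MISS, L1-HIT, MISS, L1-HIT, MISS, VC-HIT, L1-HIT, VC-HIT, L1-HIT, L1-HIT, L1-HIT, L1-HIT, L1-HIT, MISS]

#0 0x75→b29/s1 MISS; vc=[]
#1 0x75→b29/s1 L1-HIT; vc=[]
#2 0x22→b8/s0 MISS; vc=[]
#3 0x77→b29/s1 L1-HIT; vc=[]
#4 0x73→b28/s0 MISS; vc=[8]
#5 0x22→b8/s0 VC-HIT; vc=[28]
#6 0x75→b29/s1 L1-HIT; vc=[28]
#7 0x73→b28/s0 VC-HIT; vc=[8]
#8 0x71→b28/s0 L1-HIT; vc=[8]
#9 0x70→b28/s0 L1-HIT; vc=[8]
#10 0x76→b29/s1 L1-HIT; vc=[8]
#11 0x76→b29/s1 L1-HIT; vc=[8]
#12 0x74→b29/s1 L1-HIT; vc=[8]
#13 0x57→b21/s1 MISS; vc=[8,29]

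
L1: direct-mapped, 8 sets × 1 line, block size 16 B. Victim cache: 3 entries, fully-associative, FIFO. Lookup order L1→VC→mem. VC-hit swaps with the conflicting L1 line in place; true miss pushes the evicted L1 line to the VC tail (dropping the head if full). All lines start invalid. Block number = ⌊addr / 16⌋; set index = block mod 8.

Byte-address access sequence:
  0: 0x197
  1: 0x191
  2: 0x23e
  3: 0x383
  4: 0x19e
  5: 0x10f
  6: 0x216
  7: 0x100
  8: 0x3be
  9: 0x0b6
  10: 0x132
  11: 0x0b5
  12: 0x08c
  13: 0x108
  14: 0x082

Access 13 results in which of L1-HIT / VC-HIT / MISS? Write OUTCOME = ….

OUTCOME = VC-HIT

  [0] addr=0x197 blk=25 s=1: MISS | VC []
  [1] addr=0x191 blk=25 s=1: L1-HIT | VC []
  [2] addr=0x23e blk=35 s=3: MISS | VC []
  [3] addr=0x383 blk=56 s=0: MISS | VC []
  [4] addr=0x19e blk=25 s=1: L1-HIT | VC []
  [5] addr=0x10f blk=16 s=0: MISS | VC [56]
  [6] addr=0x216 blk=33 s=1: MISS | VC [56, 25]
  [7] addr=0x100 blk=16 s=0: L1-HIT | VC [56, 25]
  [8] addr=0x3be blk=59 s=3: MISS | VC [56, 25, 35]
  [9] addr=0xb6 blk=11 s=3: MISS | VC [25, 35, 59]
  [10] addr=0x132 blk=19 s=3: MISS | VC [35, 59, 11]
  [11] addr=0xb5 blk=11 s=3: VC-HIT | VC [35, 59, 19]
  [12] addr=0x8c blk=8 s=0: MISS | VC [59, 19, 16]
  [13] addr=0x108 blk=16 s=0: VC-HIT | VC [59, 19, 8]
  [14] addr=0x82 blk=8 s=0: VC-HIT | VC [59, 19, 16]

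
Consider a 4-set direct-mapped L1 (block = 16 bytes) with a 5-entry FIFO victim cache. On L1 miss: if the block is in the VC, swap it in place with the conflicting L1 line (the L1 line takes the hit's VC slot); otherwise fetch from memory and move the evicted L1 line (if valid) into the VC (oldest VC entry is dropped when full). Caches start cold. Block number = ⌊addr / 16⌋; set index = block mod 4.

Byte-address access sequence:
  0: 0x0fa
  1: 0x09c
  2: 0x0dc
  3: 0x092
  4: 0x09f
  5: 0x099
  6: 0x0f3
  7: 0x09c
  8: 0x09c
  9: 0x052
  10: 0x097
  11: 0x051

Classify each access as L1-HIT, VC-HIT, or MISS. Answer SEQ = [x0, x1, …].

0: 0xfa (blk 15, set 3) → MISS  vc=[]
1: 0x9c (blk 9, set 1) → MISS  vc=[]
2: 0xdc (blk 13, set 1) → MISS  vc=[9]
3: 0x92 (blk 9, set 1) → VC-HIT  vc=[13]
4: 0x9f (blk 9, set 1) → L1-HIT  vc=[13]
5: 0x99 (blk 9, set 1) → L1-HIT  vc=[13]
6: 0xf3 (blk 15, set 3) → L1-HIT  vc=[13]
7: 0x9c (blk 9, set 1) → L1-HIT  vc=[13]
8: 0x9c (blk 9, set 1) → L1-HIT  vc=[13]
9: 0x52 (blk 5, set 1) → MISS  vc=[13, 9]
10: 0x97 (blk 9, set 1) → VC-HIT  vc=[13, 5]
11: 0x51 (blk 5, set 1) → VC-HIT  vc=[13, 9]

SEQ = [MISS, MISS, MISS, VC-HIT, L1-HIT, L1-HIT, L1-HIT, L1-HIT, L1-HIT, MISS, VC-HIT, VC-HIT]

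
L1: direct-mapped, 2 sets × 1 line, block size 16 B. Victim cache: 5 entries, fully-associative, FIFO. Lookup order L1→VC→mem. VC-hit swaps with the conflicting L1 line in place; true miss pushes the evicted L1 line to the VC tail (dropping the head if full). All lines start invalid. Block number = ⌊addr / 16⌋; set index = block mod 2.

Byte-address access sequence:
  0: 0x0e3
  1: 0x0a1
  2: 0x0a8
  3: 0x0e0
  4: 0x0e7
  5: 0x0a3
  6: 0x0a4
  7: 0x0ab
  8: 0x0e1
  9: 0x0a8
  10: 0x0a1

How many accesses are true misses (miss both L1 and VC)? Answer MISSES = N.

MISSES = 2

  [0] addr=0xe3 blk=14 s=0: MISS | VC []
  [1] addr=0xa1 blk=10 s=0: MISS | VC [14]
  [2] addr=0xa8 blk=10 s=0: L1-HIT | VC [14]
  [3] addr=0xe0 blk=14 s=0: VC-HIT | VC [10]
  [4] addr=0xe7 blk=14 s=0: L1-HIT | VC [10]
  [5] addr=0xa3 blk=10 s=0: VC-HIT | VC [14]
  [6] addr=0xa4 blk=10 s=0: L1-HIT | VC [14]
  [7] addr=0xab blk=10 s=0: L1-HIT | VC [14]
  [8] addr=0xe1 blk=14 s=0: VC-HIT | VC [10]
  [9] addr=0xa8 blk=10 s=0: VC-HIT | VC [14]
  [10] addr=0xa1 blk=10 s=0: L1-HIT | VC [14]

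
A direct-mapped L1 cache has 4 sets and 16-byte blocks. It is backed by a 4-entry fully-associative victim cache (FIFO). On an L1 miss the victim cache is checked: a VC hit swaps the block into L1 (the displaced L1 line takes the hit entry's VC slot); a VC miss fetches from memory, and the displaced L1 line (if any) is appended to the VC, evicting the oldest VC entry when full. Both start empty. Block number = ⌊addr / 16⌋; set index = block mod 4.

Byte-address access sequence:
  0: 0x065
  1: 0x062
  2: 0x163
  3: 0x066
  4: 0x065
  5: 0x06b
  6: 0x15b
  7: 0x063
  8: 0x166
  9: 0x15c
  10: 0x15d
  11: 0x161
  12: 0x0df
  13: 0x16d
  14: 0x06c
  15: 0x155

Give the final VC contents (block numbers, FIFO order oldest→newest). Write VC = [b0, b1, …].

VC = [22, 13]

  [0] addr=0x65 blk=6 s=2: MISS | VC []
  [1] addr=0x62 blk=6 s=2: L1-HIT | VC []
  [2] addr=0x163 blk=22 s=2: MISS | VC [6]
  [3] addr=0x66 blk=6 s=2: VC-HIT | VC [22]
  [4] addr=0x65 blk=6 s=2: L1-HIT | VC [22]
  [5] addr=0x6b blk=6 s=2: L1-HIT | VC [22]
  [6] addr=0x15b blk=21 s=1: MISS | VC [22]
  [7] addr=0x63 blk=6 s=2: L1-HIT | VC [22]
  [8] addr=0x166 blk=22 s=2: VC-HIT | VC [6]
  [9] addr=0x15c blk=21 s=1: L1-HIT | VC [6]
  [10] addr=0x15d blk=21 s=1: L1-HIT | VC [6]
  [11] addr=0x161 blk=22 s=2: L1-HIT | VC [6]
  [12] addr=0xdf blk=13 s=1: MISS | VC [6, 21]
  [13] addr=0x16d blk=22 s=2: L1-HIT | VC [6, 21]
  [14] addr=0x6c blk=6 s=2: VC-HIT | VC [22, 21]
  [15] addr=0x155 blk=21 s=1: VC-HIT | VC [22, 13]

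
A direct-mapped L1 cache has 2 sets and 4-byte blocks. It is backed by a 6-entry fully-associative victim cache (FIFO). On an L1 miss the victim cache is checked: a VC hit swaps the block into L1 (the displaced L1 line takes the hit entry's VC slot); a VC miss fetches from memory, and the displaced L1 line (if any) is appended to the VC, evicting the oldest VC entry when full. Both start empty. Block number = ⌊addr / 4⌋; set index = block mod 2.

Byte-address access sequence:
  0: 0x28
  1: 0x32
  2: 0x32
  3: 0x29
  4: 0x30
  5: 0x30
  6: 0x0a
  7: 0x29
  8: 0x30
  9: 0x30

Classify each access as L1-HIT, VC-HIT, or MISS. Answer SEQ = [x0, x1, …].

  [0] addr=0x28 blk=10 s=0: MISS | VC []
  [1] addr=0x32 blk=12 s=0: MISS | VC [10]
  [2] addr=0x32 blk=12 s=0: L1-HIT | VC [10]
  [3] addr=0x29 blk=10 s=0: VC-HIT | VC [12]
  [4] addr=0x30 blk=12 s=0: VC-HIT | VC [10]
  [5] addr=0x30 blk=12 s=0: L1-HIT | VC [10]
  [6] addr=0xa blk=2 s=0: MISS | VC [10, 12]
  [7] addr=0x29 blk=10 s=0: VC-HIT | VC [2, 12]
  [8] addr=0x30 blk=12 s=0: VC-HIT | VC [2, 10]
  [9] addr=0x30 blk=12 s=0: L1-HIT | VC [2, 10]

SEQ = [MISS, MISS, L1-HIT, VC-HIT, VC-HIT, L1-HIT, MISS, VC-HIT, VC-HIT, L1-HIT]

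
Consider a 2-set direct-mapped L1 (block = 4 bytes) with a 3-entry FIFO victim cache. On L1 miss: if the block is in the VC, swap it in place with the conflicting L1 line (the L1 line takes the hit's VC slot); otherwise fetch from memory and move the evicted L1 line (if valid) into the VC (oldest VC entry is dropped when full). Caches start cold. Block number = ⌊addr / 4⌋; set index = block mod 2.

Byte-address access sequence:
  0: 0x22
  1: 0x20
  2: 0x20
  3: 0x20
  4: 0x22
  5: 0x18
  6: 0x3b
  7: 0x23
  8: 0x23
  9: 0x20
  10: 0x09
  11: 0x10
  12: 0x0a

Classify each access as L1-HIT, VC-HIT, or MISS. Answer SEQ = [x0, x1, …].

SEQ = [MISS, L1-HIT, L1-HIT, L1-HIT, L1-HIT, MISS, MISS, VC-HIT, L1-HIT, L1-HIT, MISS, MISS, VC-HIT]

  [0] addr=0x22 blk=8 s=0: MISS | VC []
  [1] addr=0x20 blk=8 s=0: L1-HIT | VC []
  [2] addr=0x20 blk=8 s=0: L1-HIT | VC []
  [3] addr=0x20 blk=8 s=0: L1-HIT | VC []
  [4] addr=0x22 blk=8 s=0: L1-HIT | VC []
  [5] addr=0x18 blk=6 s=0: MISS | VC [8]
  [6] addr=0x3b blk=14 s=0: MISS | VC [8, 6]
  [7] addr=0x23 blk=8 s=0: VC-HIT | VC [14, 6]
  [8] addr=0x23 blk=8 s=0: L1-HIT | VC [14, 6]
  [9] addr=0x20 blk=8 s=0: L1-HIT | VC [14, 6]
  [10] addr=0x9 blk=2 s=0: MISS | VC [14, 6, 8]
  [11] addr=0x10 blk=4 s=0: MISS | VC [6, 8, 2]
  [12] addr=0xa blk=2 s=0: VC-HIT | VC [6, 8, 4]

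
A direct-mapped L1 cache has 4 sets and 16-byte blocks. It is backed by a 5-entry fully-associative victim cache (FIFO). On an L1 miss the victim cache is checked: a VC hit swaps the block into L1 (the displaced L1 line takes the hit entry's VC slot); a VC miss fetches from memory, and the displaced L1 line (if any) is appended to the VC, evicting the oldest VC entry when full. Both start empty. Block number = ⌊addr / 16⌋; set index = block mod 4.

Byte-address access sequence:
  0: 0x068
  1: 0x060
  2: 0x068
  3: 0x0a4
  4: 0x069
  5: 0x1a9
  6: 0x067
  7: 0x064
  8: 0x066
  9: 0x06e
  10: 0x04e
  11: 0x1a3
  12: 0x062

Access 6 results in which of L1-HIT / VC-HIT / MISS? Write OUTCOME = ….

  [0] addr=0x68 blk=6 s=2: MISS | VC []
  [1] addr=0x60 blk=6 s=2: L1-HIT | VC []
  [2] addr=0x68 blk=6 s=2: L1-HIT | VC []
  [3] addr=0xa4 blk=10 s=2: MISS | VC [6]
  [4] addr=0x69 blk=6 s=2: VC-HIT | VC [10]
  [5] addr=0x1a9 blk=26 s=2: MISS | VC [10, 6]
  [6] addr=0x67 blk=6 s=2: VC-HIT | VC [10, 26]
  [7] addr=0x64 blk=6 s=2: L1-HIT | VC [10, 26]
  [8] addr=0x66 blk=6 s=2: L1-HIT | VC [10, 26]
  [9] addr=0x6e blk=6 s=2: L1-HIT | VC [10, 26]
  [10] addr=0x4e blk=4 s=0: MISS | VC [10, 26]
  [11] addr=0x1a3 blk=26 s=2: VC-HIT | VC [10, 6]
  [12] addr=0x62 blk=6 s=2: VC-HIT | VC [10, 26]

OUTCOME = VC-HIT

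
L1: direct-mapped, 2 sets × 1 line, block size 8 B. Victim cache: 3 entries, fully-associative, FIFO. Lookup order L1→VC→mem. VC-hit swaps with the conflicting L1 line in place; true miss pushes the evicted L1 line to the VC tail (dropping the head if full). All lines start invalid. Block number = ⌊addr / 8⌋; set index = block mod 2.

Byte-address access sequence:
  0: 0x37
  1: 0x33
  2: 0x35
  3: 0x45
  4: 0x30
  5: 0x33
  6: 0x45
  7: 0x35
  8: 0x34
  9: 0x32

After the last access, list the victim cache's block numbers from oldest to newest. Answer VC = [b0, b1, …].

#0 0x37→b6/s0 MISS; vc=[]
#1 0x33→b6/s0 L1-HIT; vc=[]
#2 0x35→b6/s0 L1-HIT; vc=[]
#3 0x45→b8/s0 MISS; vc=[6]
#4 0x30→b6/s0 VC-HIT; vc=[8]
#5 0x33→b6/s0 L1-HIT; vc=[8]
#6 0x45→b8/s0 VC-HIT; vc=[6]
#7 0x35→b6/s0 VC-HIT; vc=[8]
#8 0x34→b6/s0 L1-HIT; vc=[8]
#9 0x32→b6/s0 L1-HIT; vc=[8]

VC = [8]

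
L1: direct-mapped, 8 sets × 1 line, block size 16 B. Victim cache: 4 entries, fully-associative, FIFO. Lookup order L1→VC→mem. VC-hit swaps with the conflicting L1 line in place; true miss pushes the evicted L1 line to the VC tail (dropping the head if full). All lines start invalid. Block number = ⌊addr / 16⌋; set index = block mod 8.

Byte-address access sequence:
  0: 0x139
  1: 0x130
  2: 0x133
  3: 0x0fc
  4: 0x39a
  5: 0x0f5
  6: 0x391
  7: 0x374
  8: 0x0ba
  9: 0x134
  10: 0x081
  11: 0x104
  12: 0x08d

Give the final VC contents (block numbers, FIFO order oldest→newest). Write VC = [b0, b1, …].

  [0] addr=0x139 blk=19 s=3: MISS | VC []
  [1] addr=0x130 blk=19 s=3: L1-HIT | VC []
  [2] addr=0x133 blk=19 s=3: L1-HIT | VC []
  [3] addr=0xfc blk=15 s=7: MISS | VC []
  [4] addr=0x39a blk=57 s=1: MISS | VC []
  [5] addr=0xf5 blk=15 s=7: L1-HIT | VC []
  [6] addr=0x391 blk=57 s=1: L1-HIT | VC []
  [7] addr=0x374 blk=55 s=7: MISS | VC [15]
  [8] addr=0xba blk=11 s=3: MISS | VC [15, 19]
  [9] addr=0x134 blk=19 s=3: VC-HIT | VC [15, 11]
  [10] addr=0x81 blk=8 s=0: MISS | VC [15, 11]
  [11] addr=0x104 blk=16 s=0: MISS | VC [15, 11, 8]
  [12] addr=0x8d blk=8 s=0: VC-HIT | VC [15, 11, 16]

VC = [15, 11, 16]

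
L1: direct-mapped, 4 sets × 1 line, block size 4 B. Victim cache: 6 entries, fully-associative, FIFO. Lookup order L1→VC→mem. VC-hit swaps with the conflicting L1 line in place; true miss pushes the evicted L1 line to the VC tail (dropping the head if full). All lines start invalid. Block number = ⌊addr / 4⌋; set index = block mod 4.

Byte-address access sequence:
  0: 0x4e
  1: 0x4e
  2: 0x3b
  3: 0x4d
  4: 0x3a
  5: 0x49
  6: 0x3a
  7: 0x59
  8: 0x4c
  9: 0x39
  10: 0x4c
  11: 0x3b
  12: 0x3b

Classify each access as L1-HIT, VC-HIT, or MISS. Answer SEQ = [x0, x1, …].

  [0] addr=0x4e blk=19 s=3: MISS | VC []
  [1] addr=0x4e blk=19 s=3: L1-HIT | VC []
  [2] addr=0x3b blk=14 s=2: MISS | VC []
  [3] addr=0x4d blk=19 s=3: L1-HIT | VC []
  [4] addr=0x3a blk=14 s=2: L1-HIT | VC []
  [5] addr=0x49 blk=18 s=2: MISS | VC [14]
  [6] addr=0x3a blk=14 s=2: VC-HIT | VC [18]
  [7] addr=0x59 blk=22 s=2: MISS | VC [18, 14]
  [8] addr=0x4c blk=19 s=3: L1-HIT | VC [18, 14]
  [9] addr=0x39 blk=14 s=2: VC-HIT | VC [18, 22]
  [10] addr=0x4c blk=19 s=3: L1-HIT | VC [18, 22]
  [11] addr=0x3b blk=14 s=2: L1-HIT | VC [18, 22]
  [12] addr=0x3b blk=14 s=2: L1-HIT | VC [18, 22]

SEQ = [MISS, L1-HIT, MISS, L1-HIT, L1-HIT, MISS, VC-HIT, MISS, L1-HIT, VC-HIT, L1-HIT, L1-HIT, L1-HIT]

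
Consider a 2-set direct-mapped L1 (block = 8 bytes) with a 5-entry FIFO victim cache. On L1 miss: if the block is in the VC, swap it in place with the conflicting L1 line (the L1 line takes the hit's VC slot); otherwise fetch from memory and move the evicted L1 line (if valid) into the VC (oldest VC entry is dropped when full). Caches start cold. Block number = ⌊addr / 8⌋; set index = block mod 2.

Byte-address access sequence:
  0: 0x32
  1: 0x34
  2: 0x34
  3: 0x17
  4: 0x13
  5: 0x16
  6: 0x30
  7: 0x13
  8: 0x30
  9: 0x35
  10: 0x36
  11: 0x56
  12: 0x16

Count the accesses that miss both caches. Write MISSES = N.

0: 0x32 (blk 6, set 0) → MISS  vc=[]
1: 0x34 (blk 6, set 0) → L1-HIT  vc=[]
2: 0x34 (blk 6, set 0) → L1-HIT  vc=[]
3: 0x17 (blk 2, set 0) → MISS  vc=[6]
4: 0x13 (blk 2, set 0) → L1-HIT  vc=[6]
5: 0x16 (blk 2, set 0) → L1-HIT  vc=[6]
6: 0x30 (blk 6, set 0) → VC-HIT  vc=[2]
7: 0x13 (blk 2, set 0) → VC-HIT  vc=[6]
8: 0x30 (blk 6, set 0) → VC-HIT  vc=[2]
9: 0x35 (blk 6, set 0) → L1-HIT  vc=[2]
10: 0x36 (blk 6, set 0) → L1-HIT  vc=[2]
11: 0x56 (blk 10, set 0) → MISS  vc=[2, 6]
12: 0x16 (blk 2, set 0) → VC-HIT  vc=[10, 6]

MISSES = 3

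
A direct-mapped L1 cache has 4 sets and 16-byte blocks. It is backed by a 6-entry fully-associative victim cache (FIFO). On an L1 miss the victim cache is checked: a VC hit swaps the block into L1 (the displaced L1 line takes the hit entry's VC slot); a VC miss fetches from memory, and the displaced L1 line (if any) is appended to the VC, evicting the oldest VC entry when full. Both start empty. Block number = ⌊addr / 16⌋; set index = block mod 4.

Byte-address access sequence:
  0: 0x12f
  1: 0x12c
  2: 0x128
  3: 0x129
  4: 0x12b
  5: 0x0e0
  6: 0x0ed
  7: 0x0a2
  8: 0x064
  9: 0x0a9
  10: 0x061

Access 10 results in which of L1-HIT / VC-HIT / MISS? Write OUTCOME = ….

OUTCOME = VC-HIT

0: 0x12f (blk 18, set 2) → MISS  vc=[]
1: 0x12c (blk 18, set 2) → L1-HIT  vc=[]
2: 0x128 (blk 18, set 2) → L1-HIT  vc=[]
3: 0x129 (blk 18, set 2) → L1-HIT  vc=[]
4: 0x12b (blk 18, set 2) → L1-HIT  vc=[]
5: 0xe0 (blk 14, set 2) → MISS  vc=[18]
6: 0xed (blk 14, set 2) → L1-HIT  vc=[18]
7: 0xa2 (blk 10, set 2) → MISS  vc=[18, 14]
8: 0x64 (blk 6, set 2) → MISS  vc=[18, 14, 10]
9: 0xa9 (blk 10, set 2) → VC-HIT  vc=[18, 14, 6]
10: 0x61 (blk 6, set 2) → VC-HIT  vc=[18, 14, 10]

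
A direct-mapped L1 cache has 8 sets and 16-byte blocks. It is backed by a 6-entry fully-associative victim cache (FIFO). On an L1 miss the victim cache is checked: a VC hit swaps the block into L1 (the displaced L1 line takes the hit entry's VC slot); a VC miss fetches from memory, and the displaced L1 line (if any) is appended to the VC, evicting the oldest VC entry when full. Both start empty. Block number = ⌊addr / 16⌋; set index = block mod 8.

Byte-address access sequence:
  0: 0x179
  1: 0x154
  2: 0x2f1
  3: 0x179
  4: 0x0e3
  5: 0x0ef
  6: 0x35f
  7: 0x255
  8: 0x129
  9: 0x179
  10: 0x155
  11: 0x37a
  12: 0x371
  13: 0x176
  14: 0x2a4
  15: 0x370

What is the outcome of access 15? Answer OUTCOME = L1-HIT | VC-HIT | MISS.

0: 0x179 (blk 23, set 7) → MISS  vc=[]
1: 0x154 (blk 21, set 5) → MISS  vc=[]
2: 0x2f1 (blk 47, set 7) → MISS  vc=[23]
3: 0x179 (blk 23, set 7) → VC-HIT  vc=[47]
4: 0xe3 (blk 14, set 6) → MISS  vc=[47]
5: 0xef (blk 14, set 6) → L1-HIT  vc=[47]
6: 0x35f (blk 53, set 5) → MISS  vc=[47, 21]
7: 0x255 (blk 37, set 5) → MISS  vc=[47, 21, 53]
8: 0x129 (blk 18, set 2) → MISS  vc=[47, 21, 53]
9: 0x179 (blk 23, set 7) → L1-HIT  vc=[47, 21, 53]
10: 0x155 (blk 21, set 5) → VC-HIT  vc=[47, 37, 53]
11: 0x37a (blk 55, set 7) → MISS  vc=[47, 37, 53, 23]
12: 0x371 (blk 55, set 7) → L1-HIT  vc=[47, 37, 53, 23]
13: 0x176 (blk 23, set 7) → VC-HIT  vc=[47, 37, 53, 55]
14: 0x2a4 (blk 42, set 2) → MISS  vc=[47, 37, 53, 55, 18]
15: 0x370 (blk 55, set 7) → VC-HIT  vc=[47, 37, 53, 23, 18]

OUTCOME = VC-HIT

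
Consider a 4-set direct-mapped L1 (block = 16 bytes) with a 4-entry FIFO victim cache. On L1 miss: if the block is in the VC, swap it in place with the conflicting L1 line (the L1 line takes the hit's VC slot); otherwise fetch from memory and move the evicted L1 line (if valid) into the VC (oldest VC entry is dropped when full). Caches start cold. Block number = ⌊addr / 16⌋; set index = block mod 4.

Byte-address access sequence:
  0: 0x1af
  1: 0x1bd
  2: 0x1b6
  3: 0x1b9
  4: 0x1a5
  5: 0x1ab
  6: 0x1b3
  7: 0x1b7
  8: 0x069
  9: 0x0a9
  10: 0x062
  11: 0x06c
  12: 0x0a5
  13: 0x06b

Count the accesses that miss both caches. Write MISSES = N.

MISSES = 4

  [0] addr=0x1af blk=26 s=2: MISS | VC []
  [1] addr=0x1bd blk=27 s=3: MISS | VC []
  [2] addr=0x1b6 blk=27 s=3: L1-HIT | VC []
  [3] addr=0x1b9 blk=27 s=3: L1-HIT | VC []
  [4] addr=0x1a5 blk=26 s=2: L1-HIT | VC []
  [5] addr=0x1ab blk=26 s=2: L1-HIT | VC []
  [6] addr=0x1b3 blk=27 s=3: L1-HIT | VC []
  [7] addr=0x1b7 blk=27 s=3: L1-HIT | VC []
  [8] addr=0x69 blk=6 s=2: MISS | VC [26]
  [9] addr=0xa9 blk=10 s=2: MISS | VC [26, 6]
  [10] addr=0x62 blk=6 s=2: VC-HIT | VC [26, 10]
  [11] addr=0x6c blk=6 s=2: L1-HIT | VC [26, 10]
  [12] addr=0xa5 blk=10 s=2: VC-HIT | VC [26, 6]
  [13] addr=0x6b blk=6 s=2: VC-HIT | VC [26, 10]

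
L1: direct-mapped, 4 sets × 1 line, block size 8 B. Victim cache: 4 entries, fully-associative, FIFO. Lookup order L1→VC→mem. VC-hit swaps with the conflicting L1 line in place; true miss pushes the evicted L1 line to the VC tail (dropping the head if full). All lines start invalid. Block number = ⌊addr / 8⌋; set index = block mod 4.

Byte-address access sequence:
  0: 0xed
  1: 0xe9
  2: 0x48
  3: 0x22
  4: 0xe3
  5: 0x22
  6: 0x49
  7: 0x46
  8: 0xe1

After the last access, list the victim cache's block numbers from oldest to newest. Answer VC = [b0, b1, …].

VC = [29, 8, 4]

  [0] addr=0xed blk=29 s=1: MISS | VC []
  [1] addr=0xe9 blk=29 s=1: L1-HIT | VC []
  [2] addr=0x48 blk=9 s=1: MISS | VC [29]
  [3] addr=0x22 blk=4 s=0: MISS | VC [29]
  [4] addr=0xe3 blk=28 s=0: MISS | VC [29, 4]
  [5] addr=0x22 blk=4 s=0: VC-HIT | VC [29, 28]
  [6] addr=0x49 blk=9 s=1: L1-HIT | VC [29, 28]
  [7] addr=0x46 blk=8 s=0: MISS | VC [29, 28, 4]
  [8] addr=0xe1 blk=28 s=0: VC-HIT | VC [29, 8, 4]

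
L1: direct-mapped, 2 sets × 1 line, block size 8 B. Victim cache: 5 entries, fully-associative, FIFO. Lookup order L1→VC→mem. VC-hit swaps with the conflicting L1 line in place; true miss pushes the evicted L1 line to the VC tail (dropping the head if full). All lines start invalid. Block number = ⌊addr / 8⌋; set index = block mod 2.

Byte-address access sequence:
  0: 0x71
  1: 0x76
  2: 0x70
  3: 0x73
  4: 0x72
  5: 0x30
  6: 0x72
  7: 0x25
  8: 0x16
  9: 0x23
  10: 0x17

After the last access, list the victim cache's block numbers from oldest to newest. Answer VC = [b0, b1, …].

  [0] addr=0x71 blk=14 s=0: MISS | VC []
  [1] addr=0x76 blk=14 s=0: L1-HIT | VC []
  [2] addr=0x70 blk=14 s=0: L1-HIT | VC []
  [3] addr=0x73 blk=14 s=0: L1-HIT | VC []
  [4] addr=0x72 blk=14 s=0: L1-HIT | VC []
  [5] addr=0x30 blk=6 s=0: MISS | VC [14]
  [6] addr=0x72 blk=14 s=0: VC-HIT | VC [6]
  [7] addr=0x25 blk=4 s=0: MISS | VC [6, 14]
  [8] addr=0x16 blk=2 s=0: MISS | VC [6, 14, 4]
  [9] addr=0x23 blk=4 s=0: VC-HIT | VC [6, 14, 2]
  [10] addr=0x17 blk=2 s=0: VC-HIT | VC [6, 14, 4]

VC = [6, 14, 4]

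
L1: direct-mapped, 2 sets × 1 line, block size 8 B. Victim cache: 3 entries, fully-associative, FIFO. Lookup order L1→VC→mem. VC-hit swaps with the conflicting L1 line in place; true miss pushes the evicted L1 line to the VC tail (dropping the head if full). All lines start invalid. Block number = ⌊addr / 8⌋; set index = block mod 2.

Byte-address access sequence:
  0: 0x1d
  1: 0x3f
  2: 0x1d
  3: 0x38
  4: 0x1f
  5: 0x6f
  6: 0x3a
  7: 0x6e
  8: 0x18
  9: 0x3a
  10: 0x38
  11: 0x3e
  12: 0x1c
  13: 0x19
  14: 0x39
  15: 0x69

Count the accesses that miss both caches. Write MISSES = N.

#0 0x1d→b3/s1 MISS; vc=[]
#1 0x3f→b7/s1 MISS; vc=[3]
#2 0x1d→b3/s1 VC-HIT; vc=[7]
#3 0x38→b7/s1 VC-HIT; vc=[3]
#4 0x1f→b3/s1 VC-HIT; vc=[7]
#5 0x6f→b13/s1 MISS; vc=[7,3]
#6 0x3a→b7/s1 VC-HIT; vc=[13,3]
#7 0x6e→b13/s1 VC-HIT; vc=[7,3]
#8 0x18→b3/s1 VC-HIT; vc=[7,13]
#9 0x3a→b7/s1 VC-HIT; vc=[3,13]
#10 0x38→b7/s1 L1-HIT; vc=[3,13]
#11 0x3e→b7/s1 L1-HIT; vc=[3,13]
#12 0x1c→b3/s1 VC-HIT; vc=[7,13]
#13 0x19→b3/s1 L1-HIT; vc=[7,13]
#14 0x39→b7/s1 VC-HIT; vc=[3,13]
#15 0x69→b13/s1 VC-HIT; vc=[3,7]

MISSES = 3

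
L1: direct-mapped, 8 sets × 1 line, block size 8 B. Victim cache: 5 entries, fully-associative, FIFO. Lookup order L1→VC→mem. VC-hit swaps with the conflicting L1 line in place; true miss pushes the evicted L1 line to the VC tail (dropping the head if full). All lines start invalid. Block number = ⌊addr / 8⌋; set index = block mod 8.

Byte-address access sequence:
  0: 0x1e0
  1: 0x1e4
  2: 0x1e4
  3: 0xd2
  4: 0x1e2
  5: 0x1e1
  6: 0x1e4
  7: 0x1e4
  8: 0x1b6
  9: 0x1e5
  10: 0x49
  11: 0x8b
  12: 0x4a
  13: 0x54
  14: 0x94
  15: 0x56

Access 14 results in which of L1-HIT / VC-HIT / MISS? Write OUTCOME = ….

OUTCOME = MISS

  [0] addr=0x1e0 blk=60 s=4: MISS | VC []
  [1] addr=0x1e4 blk=60 s=4: L1-HIT | VC []
  [2] addr=0x1e4 blk=60 s=4: L1-HIT | VC []
  [3] addr=0xd2 blk=26 s=2: MISS | VC []
  [4] addr=0x1e2 blk=60 s=4: L1-HIT | VC []
  [5] addr=0x1e1 blk=60 s=4: L1-HIT | VC []
  [6] addr=0x1e4 blk=60 s=4: L1-HIT | VC []
  [7] addr=0x1e4 blk=60 s=4: L1-HIT | VC []
  [8] addr=0x1b6 blk=54 s=6: MISS | VC []
  [9] addr=0x1e5 blk=60 s=4: L1-HIT | VC []
  [10] addr=0x49 blk=9 s=1: MISS | VC []
  [11] addr=0x8b blk=17 s=1: MISS | VC [9]
  [12] addr=0x4a blk=9 s=1: VC-HIT | VC [17]
  [13] addr=0x54 blk=10 s=2: MISS | VC [17, 26]
  [14] addr=0x94 blk=18 s=2: MISS | VC [17, 26, 10]
  [15] addr=0x56 blk=10 s=2: VC-HIT | VC [17, 26, 18]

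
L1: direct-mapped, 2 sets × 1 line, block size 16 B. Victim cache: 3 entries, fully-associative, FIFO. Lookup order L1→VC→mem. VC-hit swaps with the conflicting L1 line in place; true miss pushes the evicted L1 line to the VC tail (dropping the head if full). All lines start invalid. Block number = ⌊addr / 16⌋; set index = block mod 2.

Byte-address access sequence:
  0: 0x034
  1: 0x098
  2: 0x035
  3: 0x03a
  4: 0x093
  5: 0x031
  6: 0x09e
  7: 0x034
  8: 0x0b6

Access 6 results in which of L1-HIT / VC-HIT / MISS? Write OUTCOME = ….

OUTCOME = VC-HIT

#0 0x34→b3/s1 MISS; vc=[]
#1 0x98→b9/s1 MISS; vc=[3]
#2 0x35→b3/s1 VC-HIT; vc=[9]
#3 0x3a→b3/s1 L1-HIT; vc=[9]
#4 0x93→b9/s1 VC-HIT; vc=[3]
#5 0x31→b3/s1 VC-HIT; vc=[9]
#6 0x9e→b9/s1 VC-HIT; vc=[3]
#7 0x34→b3/s1 VC-HIT; vc=[9]
#8 0xb6→b11/s1 MISS; vc=[9,3]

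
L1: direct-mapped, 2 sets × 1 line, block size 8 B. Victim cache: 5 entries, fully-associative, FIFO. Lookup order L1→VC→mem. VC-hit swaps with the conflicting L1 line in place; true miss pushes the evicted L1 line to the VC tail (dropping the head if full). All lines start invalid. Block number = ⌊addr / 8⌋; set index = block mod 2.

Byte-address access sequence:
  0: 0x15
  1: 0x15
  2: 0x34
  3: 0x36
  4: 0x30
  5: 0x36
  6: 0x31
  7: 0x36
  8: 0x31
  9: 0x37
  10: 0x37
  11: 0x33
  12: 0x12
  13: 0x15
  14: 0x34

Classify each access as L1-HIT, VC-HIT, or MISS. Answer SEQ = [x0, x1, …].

SEQ = [MISS, L1-HIT, MISS, L1-HIT, L1-HIT, L1-HIT, L1-HIT, L1-HIT, L1-HIT, L1-HIT, L1-HIT, L1-HIT, VC-HIT, L1-HIT, VC-HIT]

  [0] addr=0x15 blk=2 s=0: MISS | VC []
  [1] addr=0x15 blk=2 s=0: L1-HIT | VC []
  [2] addr=0x34 blk=6 s=0: MISS | VC [2]
  [3] addr=0x36 blk=6 s=0: L1-HIT | VC [2]
  [4] addr=0x30 blk=6 s=0: L1-HIT | VC [2]
  [5] addr=0x36 blk=6 s=0: L1-HIT | VC [2]
  [6] addr=0x31 blk=6 s=0: L1-HIT | VC [2]
  [7] addr=0x36 blk=6 s=0: L1-HIT | VC [2]
  [8] addr=0x31 blk=6 s=0: L1-HIT | VC [2]
  [9] addr=0x37 blk=6 s=0: L1-HIT | VC [2]
  [10] addr=0x37 blk=6 s=0: L1-HIT | VC [2]
  [11] addr=0x33 blk=6 s=0: L1-HIT | VC [2]
  [12] addr=0x12 blk=2 s=0: VC-HIT | VC [6]
  [13] addr=0x15 blk=2 s=0: L1-HIT | VC [6]
  [14] addr=0x34 blk=6 s=0: VC-HIT | VC [2]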